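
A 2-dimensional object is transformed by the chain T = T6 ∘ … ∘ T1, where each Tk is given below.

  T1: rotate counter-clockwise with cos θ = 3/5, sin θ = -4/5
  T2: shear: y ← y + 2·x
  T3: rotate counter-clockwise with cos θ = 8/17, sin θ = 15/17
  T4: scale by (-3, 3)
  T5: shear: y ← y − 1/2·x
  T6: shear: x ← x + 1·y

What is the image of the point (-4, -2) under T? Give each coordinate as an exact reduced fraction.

T(p) = (-411/17, -237/17)

T1 rotate counter-clockwise with cos θ = 3/5, sin θ = -4/5: (-4, -2) → (-4, 2)
T2 shear: y ← y + 2·x: (-4, 2) → (-4, -6)
T3 rotate counter-clockwise with cos θ = 8/17, sin θ = 15/17: (-4, -6) → (58/17, -108/17)
T4 scale by (-3, 3): (58/17, -108/17) → (-174/17, -324/17)
T5 shear: y ← y − 1/2·x: (-174/17, -324/17) → (-174/17, -237/17)
T6 shear: x ← x + 1·y: (-174/17, -237/17) → (-411/17, -237/17)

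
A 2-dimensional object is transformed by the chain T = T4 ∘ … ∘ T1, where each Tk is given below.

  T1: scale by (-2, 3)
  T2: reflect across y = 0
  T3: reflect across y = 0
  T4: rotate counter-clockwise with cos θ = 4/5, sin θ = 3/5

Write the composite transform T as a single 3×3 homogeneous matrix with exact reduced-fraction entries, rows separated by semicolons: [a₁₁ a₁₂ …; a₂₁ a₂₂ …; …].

T = [-8/5 -9/5 0; -6/5 12/5 0; 0 0 1]

T1 = [-2 0 0; 0 3 0; 0 0 1]
T2·T1 = [-2 0 0; 0 -3 0; 0 0 1]
T3·…·T1 = [-2 0 0; 0 3 0; 0 0 1]
T4·…·T1 = [-8/5 -9/5 0; -6/5 12/5 0; 0 0 1]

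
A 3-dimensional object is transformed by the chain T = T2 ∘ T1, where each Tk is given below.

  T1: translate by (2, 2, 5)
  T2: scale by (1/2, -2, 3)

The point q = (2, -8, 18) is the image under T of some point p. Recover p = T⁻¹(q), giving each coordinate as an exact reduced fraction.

T1 = [1 0 0 2; 0 1 0 2; 0 0 1 5; 0 0 0 1]
T2·T1 = [1/2 0 0 1; 0 -2 0 -4; 0 0 3 15; 0 0 0 1]
det M = -3; M⁻¹ = [2 0 0 -2; 0 -1/2 0 -2; 0 0 1/3 -5; 0 0 0 1]
M⁻¹ · (2, -8, 18)ᵀ = (2, 2, 1)ᵀ

p = (2, 2, 1)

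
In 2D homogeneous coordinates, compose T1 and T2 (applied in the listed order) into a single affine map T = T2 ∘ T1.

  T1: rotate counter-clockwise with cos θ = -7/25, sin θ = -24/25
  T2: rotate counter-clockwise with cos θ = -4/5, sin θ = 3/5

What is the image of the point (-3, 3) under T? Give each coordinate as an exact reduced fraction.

T1 rotate counter-clockwise with cos θ = -7/25, sin θ = -24/25: (-3, 3) → (93/25, 51/25)
T2 rotate counter-clockwise with cos θ = -4/5, sin θ = 3/5: (93/25, 51/25) → (-21/5, 3/5)

T(p) = (-21/5, 3/5)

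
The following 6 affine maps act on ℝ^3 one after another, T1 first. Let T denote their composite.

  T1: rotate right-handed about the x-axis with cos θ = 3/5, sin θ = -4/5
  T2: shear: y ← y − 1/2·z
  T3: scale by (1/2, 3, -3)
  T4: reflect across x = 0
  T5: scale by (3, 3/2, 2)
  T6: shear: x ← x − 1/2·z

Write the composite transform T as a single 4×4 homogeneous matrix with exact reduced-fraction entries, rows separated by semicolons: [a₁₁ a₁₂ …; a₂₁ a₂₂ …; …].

T1 = [1 0 0 0; 0 3/5 4/5 0; 0 -4/5 3/5 0; 0 0 0 1]
T2·T1 = [1 0 0 0; 0 1 1/2 0; 0 -4/5 3/5 0; 0 0 0 1]
T3·…·T1 = [1/2 0 0 0; 0 3 3/2 0; 0 12/5 -9/5 0; 0 0 0 1]
T4·…·T1 = [-1/2 0 0 0; 0 3 3/2 0; 0 12/5 -9/5 0; 0 0 0 1]
T5·…·T1 = [-3/2 0 0 0; 0 9/2 9/4 0; 0 24/5 -18/5 0; 0 0 0 1]
T6·…·T1 = [-3/2 -12/5 9/5 0; 0 9/2 9/4 0; 0 24/5 -18/5 0; 0 0 0 1]

T = [-3/2 -12/5 9/5 0; 0 9/2 9/4 0; 0 24/5 -18/5 0; 0 0 0 1]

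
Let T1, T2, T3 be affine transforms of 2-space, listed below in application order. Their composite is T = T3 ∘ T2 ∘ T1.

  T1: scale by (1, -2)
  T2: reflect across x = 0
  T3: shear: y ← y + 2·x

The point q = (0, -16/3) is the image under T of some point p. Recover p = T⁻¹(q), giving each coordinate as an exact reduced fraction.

T1 = [1 0 0; 0 -2 0; 0 0 1]
T2·T1 = [-1 0 0; 0 -2 0; 0 0 1]
T3·…·T1 = [-1 0 0; -2 -2 0; 0 0 1]
det M = 2; M⁻¹ = [-1 0 0; 1 -1/2 0; 0 0 1]
M⁻¹ · (0, -16/3)ᵀ = (0, 8/3)ᵀ

p = (0, 8/3)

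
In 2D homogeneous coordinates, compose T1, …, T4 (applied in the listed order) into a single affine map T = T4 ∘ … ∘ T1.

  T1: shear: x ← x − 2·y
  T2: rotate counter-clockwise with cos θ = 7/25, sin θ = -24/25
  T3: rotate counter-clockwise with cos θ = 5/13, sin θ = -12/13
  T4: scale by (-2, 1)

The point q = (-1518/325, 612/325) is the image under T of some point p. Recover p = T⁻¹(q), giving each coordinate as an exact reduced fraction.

T1 = [1 -2 0; 0 1 0; 0 0 1]
T2·T1 = [7/25 2/5 0; -24/25 11/5 0; 0 0 1]
T3·…·T1 = [-253/325 142/65 0; -204/325 31/65 0; 0 0 1]
T4·…·T1 = [506/325 -284/65 0; -204/325 31/65 0; 0 0 1]
det M = -2; M⁻¹ = [-31/130 -142/65 0; -102/325 -253/325 0; 0 0 1]
M⁻¹ · (-1518/325, 612/325)ᵀ = (-3, 0)ᵀ

p = (-3, 0)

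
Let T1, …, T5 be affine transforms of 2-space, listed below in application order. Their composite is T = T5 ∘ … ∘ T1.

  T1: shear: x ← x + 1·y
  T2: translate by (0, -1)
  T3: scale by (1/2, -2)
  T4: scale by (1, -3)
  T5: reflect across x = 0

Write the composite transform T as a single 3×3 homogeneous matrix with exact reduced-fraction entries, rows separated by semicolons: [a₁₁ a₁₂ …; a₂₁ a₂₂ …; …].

T1 = [1 1 0; 0 1 0; 0 0 1]
T2·T1 = [1 1 0; 0 1 -1; 0 0 1]
T3·…·T1 = [1/2 1/2 0; 0 -2 2; 0 0 1]
T4·…·T1 = [1/2 1/2 0; 0 6 -6; 0 0 1]
T5·…·T1 = [-1/2 -1/2 0; 0 6 -6; 0 0 1]

T = [-1/2 -1/2 0; 0 6 -6; 0 0 1]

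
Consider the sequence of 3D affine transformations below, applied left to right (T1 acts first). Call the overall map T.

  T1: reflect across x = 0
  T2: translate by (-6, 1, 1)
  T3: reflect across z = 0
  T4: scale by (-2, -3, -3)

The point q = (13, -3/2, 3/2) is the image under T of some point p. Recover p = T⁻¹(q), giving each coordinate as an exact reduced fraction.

T1 = [-1 0 0 0; 0 1 0 0; 0 0 1 0; 0 0 0 1]
T2·T1 = [-1 0 0 -6; 0 1 0 1; 0 0 1 1; 0 0 0 1]
T3·…·T1 = [-1 0 0 -6; 0 1 0 1; 0 0 -1 -1; 0 0 0 1]
T4·…·T1 = [2 0 0 12; 0 -3 0 -3; 0 0 3 3; 0 0 0 1]
det M = -18; M⁻¹ = [1/2 0 0 -6; 0 -1/3 0 -1; 0 0 1/3 -1; 0 0 0 1]
M⁻¹ · (13, -3/2, 3/2)ᵀ = (1/2, -1/2, -1/2)ᵀ

p = (1/2, -1/2, -1/2)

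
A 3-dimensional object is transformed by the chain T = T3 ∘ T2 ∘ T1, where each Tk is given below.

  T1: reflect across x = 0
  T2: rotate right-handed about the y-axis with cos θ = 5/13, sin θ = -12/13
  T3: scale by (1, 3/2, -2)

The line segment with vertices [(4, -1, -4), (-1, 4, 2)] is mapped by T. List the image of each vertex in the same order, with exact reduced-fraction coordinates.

image vertices: (28/13, -3/2, 136/13), (-19/13, 6, -44/13)

T1 reflect across x = 0: (4, -1, -4) → (-4, -1, -4); (-1, 4, 2) → (1, 4, 2)
T2 rotate right-handed about the y-axis with cos θ = 5/13, sin θ = -12/13: (-4, -1, -4) → (28/13, -1, -68/13); (1, 4, 2) → (-19/13, 4, 22/13)
T3 scale by (1, 3/2, -2): (28/13, -1, -68/13) → (28/13, -3/2, 136/13); (-19/13, 4, 22/13) → (-19/13, 6, -44/13)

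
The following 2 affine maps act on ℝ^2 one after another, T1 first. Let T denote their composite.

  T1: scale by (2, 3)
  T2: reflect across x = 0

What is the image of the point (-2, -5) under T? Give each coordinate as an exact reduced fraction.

T1 scale by (2, 3): (-2, -5) → (-4, -15)
T2 reflect across x = 0: (-4, -15) → (4, -15)

T(p) = (4, -15)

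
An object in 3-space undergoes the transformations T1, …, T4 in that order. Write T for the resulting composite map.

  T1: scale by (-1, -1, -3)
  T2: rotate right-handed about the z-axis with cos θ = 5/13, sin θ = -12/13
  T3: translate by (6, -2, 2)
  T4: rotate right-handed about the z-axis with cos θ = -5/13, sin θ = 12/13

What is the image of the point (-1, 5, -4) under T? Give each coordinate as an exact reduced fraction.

T(p) = (641/169, 591/169, 14)

T1 scale by (-1, -1, -3): (-1, 5, -4) → (1, -5, 12)
T2 rotate right-handed about the z-axis with cos θ = 5/13, sin θ = -12/13: (1, -5, 12) → (-55/13, -37/13, 12)
T3 translate by (6, -2, 2): (-55/13, -37/13, 12) → (23/13, -63/13, 14)
T4 rotate right-handed about the z-axis with cos θ = -5/13, sin θ = 12/13: (23/13, -63/13, 14) → (641/169, 591/169, 14)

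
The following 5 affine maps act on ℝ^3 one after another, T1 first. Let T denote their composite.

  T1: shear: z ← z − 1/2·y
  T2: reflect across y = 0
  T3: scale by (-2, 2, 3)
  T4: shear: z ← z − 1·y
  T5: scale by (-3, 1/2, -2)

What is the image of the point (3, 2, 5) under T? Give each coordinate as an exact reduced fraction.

T(p) = (18, -2, -32)

T1 shear: z ← z − 1/2·y: (3, 2, 5) → (3, 2, 4)
T2 reflect across y = 0: (3, 2, 4) → (3, -2, 4)
T3 scale by (-2, 2, 3): (3, -2, 4) → (-6, -4, 12)
T4 shear: z ← z − 1·y: (-6, -4, 12) → (-6, -4, 16)
T5 scale by (-3, 1/2, -2): (-6, -4, 16) → (18, -2, -32)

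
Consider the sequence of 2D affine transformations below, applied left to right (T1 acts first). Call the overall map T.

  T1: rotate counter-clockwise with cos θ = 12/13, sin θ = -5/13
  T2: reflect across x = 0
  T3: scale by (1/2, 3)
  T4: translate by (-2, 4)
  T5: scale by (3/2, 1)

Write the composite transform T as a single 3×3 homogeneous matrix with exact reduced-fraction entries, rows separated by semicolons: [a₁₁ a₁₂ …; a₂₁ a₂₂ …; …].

T = [-9/13 -15/52 -3; -15/13 36/13 4; 0 0 1]

T1 = [12/13 5/13 0; -5/13 12/13 0; 0 0 1]
T2·T1 = [-12/13 -5/13 0; -5/13 12/13 0; 0 0 1]
T3·…·T1 = [-6/13 -5/26 0; -15/13 36/13 0; 0 0 1]
T4·…·T1 = [-6/13 -5/26 -2; -15/13 36/13 4; 0 0 1]
T5·…·T1 = [-9/13 -15/52 -3; -15/13 36/13 4; 0 0 1]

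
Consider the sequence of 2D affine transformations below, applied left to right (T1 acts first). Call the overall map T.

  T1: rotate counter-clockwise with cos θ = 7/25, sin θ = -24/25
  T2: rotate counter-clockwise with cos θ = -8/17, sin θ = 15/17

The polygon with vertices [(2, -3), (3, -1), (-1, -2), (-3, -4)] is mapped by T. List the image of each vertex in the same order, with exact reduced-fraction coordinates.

image vertices: (1499/425, -318/425), (1209/425, 587/425), (58/85, -181/85), (276/425, -2107/425)

T1 rotate counter-clockwise with cos θ = 7/25, sin θ = -24/25: (2, -3) → (-58/25, -69/25); (3, -1) → (-3/25, -79/25); (-1, -2) → (-11/5, 2/5); (-3, -4) → (-117/25, 44/25)
T2 rotate counter-clockwise with cos θ = -8/17, sin θ = 15/17: (-58/25, -69/25) → (1499/425, -318/425); (-3/25, -79/25) → (1209/425, 587/425); (-11/5, 2/5) → (58/85, -181/85); (-117/25, 44/25) → (276/425, -2107/425)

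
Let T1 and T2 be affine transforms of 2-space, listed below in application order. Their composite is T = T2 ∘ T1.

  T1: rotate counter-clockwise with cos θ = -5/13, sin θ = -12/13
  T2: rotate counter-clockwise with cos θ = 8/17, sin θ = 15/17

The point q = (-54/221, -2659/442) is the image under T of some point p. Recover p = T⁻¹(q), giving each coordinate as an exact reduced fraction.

p = (9/2, -4)

T1 = [-5/13 12/13 0; -12/13 -5/13 0; 0 0 1]
T2·T1 = [140/221 171/221 0; -171/221 140/221 0; 0 0 1]
det M = 1; M⁻¹ = [140/221 -171/221 0; 171/221 140/221 0; 0 0 1]
M⁻¹ · (-54/221, -2659/442)ᵀ = (9/2, -4)ᵀ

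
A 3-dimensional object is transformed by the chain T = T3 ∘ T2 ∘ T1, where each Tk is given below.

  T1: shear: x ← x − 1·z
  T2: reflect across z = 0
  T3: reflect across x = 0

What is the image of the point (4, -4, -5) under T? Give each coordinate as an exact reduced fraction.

T(p) = (-9, -4, 5)

T1 shear: x ← x − 1·z: (4, -4, -5) → (9, -4, -5)
T2 reflect across z = 0: (9, -4, -5) → (9, -4, 5)
T3 reflect across x = 0: (9, -4, 5) → (-9, -4, 5)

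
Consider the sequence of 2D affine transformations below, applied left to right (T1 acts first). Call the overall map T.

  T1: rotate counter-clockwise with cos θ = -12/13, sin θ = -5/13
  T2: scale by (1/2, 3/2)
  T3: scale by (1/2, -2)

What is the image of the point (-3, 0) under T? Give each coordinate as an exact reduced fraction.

T(p) = (9/13, -45/13)

T1 rotate counter-clockwise with cos θ = -12/13, sin θ = -5/13: (-3, 0) → (36/13, 15/13)
T2 scale by (1/2, 3/2): (36/13, 15/13) → (18/13, 45/26)
T3 scale by (1/2, -2): (18/13, 45/26) → (9/13, -45/13)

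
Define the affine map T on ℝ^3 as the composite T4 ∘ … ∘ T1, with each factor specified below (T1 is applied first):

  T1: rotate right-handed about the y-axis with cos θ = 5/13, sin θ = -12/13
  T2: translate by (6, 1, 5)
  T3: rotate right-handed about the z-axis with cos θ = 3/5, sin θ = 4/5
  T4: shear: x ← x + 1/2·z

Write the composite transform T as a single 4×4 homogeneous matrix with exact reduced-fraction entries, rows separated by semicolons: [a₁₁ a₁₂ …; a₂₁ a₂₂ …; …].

T = [9/13 -4/5 -47/130 53/10; 4/13 3/5 -48/65 27/5; 12/13 0 5/13 5; 0 0 0 1]

T1 = [5/13 0 -12/13 0; 0 1 0 0; 12/13 0 5/13 0; 0 0 0 1]
T2·T1 = [5/13 0 -12/13 6; 0 1 0 1; 12/13 0 5/13 5; 0 0 0 1]
T3·…·T1 = [3/13 -4/5 -36/65 14/5; 4/13 3/5 -48/65 27/5; 12/13 0 5/13 5; 0 0 0 1]
T4·…·T1 = [9/13 -4/5 -47/130 53/10; 4/13 3/5 -48/65 27/5; 12/13 0 5/13 5; 0 0 0 1]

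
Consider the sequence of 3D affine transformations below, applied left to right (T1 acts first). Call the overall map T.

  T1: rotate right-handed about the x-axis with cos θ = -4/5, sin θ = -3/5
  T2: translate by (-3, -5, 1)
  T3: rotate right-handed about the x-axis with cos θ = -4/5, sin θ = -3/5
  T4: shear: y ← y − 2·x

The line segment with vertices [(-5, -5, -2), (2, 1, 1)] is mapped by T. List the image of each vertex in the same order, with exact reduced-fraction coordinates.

T1 rotate right-handed about the x-axis with cos θ = -4/5, sin θ = -3/5: (-5, -5, -2) → (-5, 14/5, 23/5); (2, 1, 1) → (2, -1/5, -7/5)
T2 translate by (-3, -5, 1): (-5, 14/5, 23/5) → (-8, -11/5, 28/5); (2, -1/5, -7/5) → (-1, -26/5, -2/5)
T3 rotate right-handed about the x-axis with cos θ = -4/5, sin θ = -3/5: (-8, -11/5, 28/5) → (-8, 128/25, -79/25); (-1, -26/5, -2/5) → (-1, 98/25, 86/25)
T4 shear: y ← y − 2·x: (-8, 128/25, -79/25) → (-8, 528/25, -79/25); (-1, 98/25, 86/25) → (-1, 148/25, 86/25)

image vertices: (-8, 528/25, -79/25), (-1, 148/25, 86/25)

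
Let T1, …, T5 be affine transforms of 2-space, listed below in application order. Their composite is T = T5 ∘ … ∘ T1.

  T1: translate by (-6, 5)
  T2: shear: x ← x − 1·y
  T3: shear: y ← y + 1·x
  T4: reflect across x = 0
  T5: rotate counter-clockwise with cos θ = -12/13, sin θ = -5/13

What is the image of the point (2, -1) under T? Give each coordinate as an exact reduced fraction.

T1 translate by (-6, 5): (2, -1) → (-4, 4)
T2 shear: x ← x − 1·y: (-4, 4) → (-8, 4)
T3 shear: y ← y + 1·x: (-8, 4) → (-8, -4)
T4 reflect across x = 0: (-8, -4) → (8, -4)
T5 rotate counter-clockwise with cos θ = -12/13, sin θ = -5/13: (8, -4) → (-116/13, 8/13)

T(p) = (-116/13, 8/13)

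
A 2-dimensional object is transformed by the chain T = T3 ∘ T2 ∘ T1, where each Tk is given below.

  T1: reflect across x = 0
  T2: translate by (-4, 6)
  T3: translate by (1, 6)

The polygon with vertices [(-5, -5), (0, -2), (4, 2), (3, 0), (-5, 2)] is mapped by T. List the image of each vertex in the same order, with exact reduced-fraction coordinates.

T1 reflect across x = 0: (-5, -5) → (5, -5); (0, -2) → (0, -2); (4, 2) → (-4, 2); (3, 0) → (-3, 0); (-5, 2) → (5, 2)
T2 translate by (-4, 6): (5, -5) → (1, 1); (0, -2) → (-4, 4); (-4, 2) → (-8, 8); (-3, 0) → (-7, 6); (5, 2) → (1, 8)
T3 translate by (1, 6): (1, 1) → (2, 7); (-4, 4) → (-3, 10); (-8, 8) → (-7, 14); (-7, 6) → (-6, 12); (1, 8) → (2, 14)

image vertices: (2, 7), (-3, 10), (-7, 14), (-6, 12), (2, 14)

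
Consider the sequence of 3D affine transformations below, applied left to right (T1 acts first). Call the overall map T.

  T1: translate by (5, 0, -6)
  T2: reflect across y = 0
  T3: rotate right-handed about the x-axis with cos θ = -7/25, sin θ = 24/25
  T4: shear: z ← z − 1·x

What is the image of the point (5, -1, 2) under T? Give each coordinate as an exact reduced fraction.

T1 translate by (5, 0, -6): (5, -1, 2) → (10, -1, -4)
T2 reflect across y = 0: (10, -1, -4) → (10, 1, -4)
T3 rotate right-handed about the x-axis with cos θ = -7/25, sin θ = 24/25: (10, 1, -4) → (10, 89/25, 52/25)
T4 shear: z ← z − 1·x: (10, 89/25, 52/25) → (10, 89/25, -198/25)

T(p) = (10, 89/25, -198/25)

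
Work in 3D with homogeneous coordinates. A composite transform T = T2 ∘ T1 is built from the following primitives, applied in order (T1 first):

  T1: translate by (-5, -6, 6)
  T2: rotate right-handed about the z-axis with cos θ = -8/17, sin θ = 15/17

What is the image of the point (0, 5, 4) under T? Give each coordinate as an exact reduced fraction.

T(p) = (55/17, -67/17, 10)

T1 translate by (-5, -6, 6): (0, 5, 4) → (-5, -1, 10)
T2 rotate right-handed about the z-axis with cos θ = -8/17, sin θ = 15/17: (-5, -1, 10) → (55/17, -67/17, 10)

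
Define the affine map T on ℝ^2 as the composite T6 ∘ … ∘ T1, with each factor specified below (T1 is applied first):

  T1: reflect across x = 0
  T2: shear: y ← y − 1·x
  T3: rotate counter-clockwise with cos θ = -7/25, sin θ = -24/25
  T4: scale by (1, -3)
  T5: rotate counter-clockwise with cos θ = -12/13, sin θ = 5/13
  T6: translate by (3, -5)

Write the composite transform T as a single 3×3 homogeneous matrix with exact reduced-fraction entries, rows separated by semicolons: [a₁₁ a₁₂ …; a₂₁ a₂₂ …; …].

T1 = [-1 0 0; 0 1 0; 0 0 1]
T2·T1 = [-1 0 0; 1 1 0; 0 0 1]
T3·…·T1 = [31/25 24/25 0; 17/25 -7/25 0; 0 0 1]
T4·…·T1 = [31/25 24/25 0; -51/25 21/25 0; 0 0 1]
T5·…·T1 = [-9/25 -393/325 0; 59/25 -132/325 0; 0 0 1]
T6·…·T1 = [-9/25 -393/325 3; 59/25 -132/325 -5; 0 0 1]

T = [-9/25 -393/325 3; 59/25 -132/325 -5; 0 0 1]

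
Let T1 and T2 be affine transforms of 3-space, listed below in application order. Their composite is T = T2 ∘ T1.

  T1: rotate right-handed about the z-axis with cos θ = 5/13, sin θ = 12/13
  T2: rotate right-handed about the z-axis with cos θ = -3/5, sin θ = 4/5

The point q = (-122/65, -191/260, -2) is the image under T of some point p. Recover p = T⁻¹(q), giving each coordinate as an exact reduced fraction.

p = (2, 1/4, -2)

T1 = [5/13 -12/13 0 0; 12/13 5/13 0 0; 0 0 1 0; 0 0 0 1]
T2·T1 = [-63/65 16/65 0 0; -16/65 -63/65 0 0; 0 0 1 0; 0 0 0 1]
det M = 1; M⁻¹ = [-63/65 -16/65 0 0; 16/65 -63/65 0 0; 0 0 1 0; 0 0 0 1]
M⁻¹ · (-122/65, -191/260, -2)ᵀ = (2, 1/4, -2)ᵀ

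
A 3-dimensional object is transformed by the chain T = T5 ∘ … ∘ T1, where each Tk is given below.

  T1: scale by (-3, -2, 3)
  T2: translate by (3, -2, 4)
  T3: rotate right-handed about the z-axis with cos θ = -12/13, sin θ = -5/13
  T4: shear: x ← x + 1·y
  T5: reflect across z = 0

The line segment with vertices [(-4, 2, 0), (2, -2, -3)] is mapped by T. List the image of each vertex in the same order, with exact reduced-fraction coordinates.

T1 scale by (-3, -2, 3): (-4, 2, 0) → (12, -4, 0); (2, -2, -3) → (-6, 4, -9)
T2 translate by (3, -2, 4): (12, -4, 0) → (15, -6, 4); (-6, 4, -9) → (-3, 2, -5)
T3 rotate right-handed about the z-axis with cos θ = -12/13, sin θ = -5/13: (15, -6, 4) → (-210/13, -3/13, 4); (-3, 2, -5) → (46/13, -9/13, -5)
T4 shear: x ← x + 1·y: (-210/13, -3/13, 4) → (-213/13, -3/13, 4); (46/13, -9/13, -5) → (37/13, -9/13, -5)
T5 reflect across z = 0: (-213/13, -3/13, 4) → (-213/13, -3/13, -4); (37/13, -9/13, -5) → (37/13, -9/13, 5)

image vertices: (-213/13, -3/13, -4), (37/13, -9/13, 5)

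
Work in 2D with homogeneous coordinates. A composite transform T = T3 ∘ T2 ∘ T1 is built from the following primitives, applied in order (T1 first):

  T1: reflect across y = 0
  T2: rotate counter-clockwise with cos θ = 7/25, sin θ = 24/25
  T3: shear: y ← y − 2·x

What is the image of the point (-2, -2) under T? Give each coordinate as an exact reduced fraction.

T(p) = (-62/25, 18/5)

T1 reflect across y = 0: (-2, -2) → (-2, 2)
T2 rotate counter-clockwise with cos θ = 7/25, sin θ = 24/25: (-2, 2) → (-62/25, -34/25)
T3 shear: y ← y − 2·x: (-62/25, -34/25) → (-62/25, 18/5)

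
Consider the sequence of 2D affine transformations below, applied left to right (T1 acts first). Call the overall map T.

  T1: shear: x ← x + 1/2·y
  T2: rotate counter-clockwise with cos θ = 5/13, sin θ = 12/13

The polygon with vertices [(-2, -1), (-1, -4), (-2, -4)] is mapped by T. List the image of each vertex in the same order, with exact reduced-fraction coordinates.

image vertices: (-1/26, -35/13), (33/13, -56/13), (28/13, -68/13)

T1 shear: x ← x + 1/2·y: (-2, -1) → (-5/2, -1); (-1, -4) → (-3, -4); (-2, -4) → (-4, -4)
T2 rotate counter-clockwise with cos θ = 5/13, sin θ = 12/13: (-5/2, -1) → (-1/26, -35/13); (-3, -4) → (33/13, -56/13); (-4, -4) → (28/13, -68/13)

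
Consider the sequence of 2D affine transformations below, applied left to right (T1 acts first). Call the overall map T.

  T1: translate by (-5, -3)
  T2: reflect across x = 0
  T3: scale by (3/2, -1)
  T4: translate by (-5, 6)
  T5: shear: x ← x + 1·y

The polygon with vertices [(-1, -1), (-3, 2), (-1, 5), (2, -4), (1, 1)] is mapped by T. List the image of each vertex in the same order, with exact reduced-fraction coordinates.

T1 translate by (-5, -3): (-1, -1) → (-6, -4); (-3, 2) → (-8, -1); (-1, 5) → (-6, 2); (2, -4) → (-3, -7); (1, 1) → (-4, -2)
T2 reflect across x = 0: (-6, -4) → (6, -4); (-8, -1) → (8, -1); (-6, 2) → (6, 2); (-3, -7) → (3, -7); (-4, -2) → (4, -2)
T3 scale by (3/2, -1): (6, -4) → (9, 4); (8, -1) → (12, 1); (6, 2) → (9, -2); (3, -7) → (9/2, 7); (4, -2) → (6, 2)
T4 translate by (-5, 6): (9, 4) → (4, 10); (12, 1) → (7, 7); (9, -2) → (4, 4); (9/2, 7) → (-1/2, 13); (6, 2) → (1, 8)
T5 shear: x ← x + 1·y: (4, 10) → (14, 10); (7, 7) → (14, 7); (4, 4) → (8, 4); (-1/2, 13) → (25/2, 13); (1, 8) → (9, 8)

image vertices: (14, 10), (14, 7), (8, 4), (25/2, 13), (9, 8)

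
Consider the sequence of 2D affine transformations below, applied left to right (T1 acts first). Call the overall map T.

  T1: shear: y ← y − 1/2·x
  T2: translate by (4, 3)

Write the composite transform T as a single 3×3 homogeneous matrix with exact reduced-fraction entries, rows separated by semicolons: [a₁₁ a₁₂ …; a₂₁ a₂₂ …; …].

T = [1 0 4; -1/2 1 3; 0 0 1]

T1 = [1 0 0; -1/2 1 0; 0 0 1]
T2·T1 = [1 0 4; -1/2 1 3; 0 0 1]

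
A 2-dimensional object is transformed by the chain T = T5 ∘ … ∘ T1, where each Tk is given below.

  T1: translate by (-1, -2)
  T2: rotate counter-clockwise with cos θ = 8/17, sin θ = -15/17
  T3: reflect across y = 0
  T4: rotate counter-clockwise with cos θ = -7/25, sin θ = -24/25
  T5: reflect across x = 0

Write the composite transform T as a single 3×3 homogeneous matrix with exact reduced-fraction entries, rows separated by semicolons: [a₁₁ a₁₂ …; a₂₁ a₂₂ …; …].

T1 = [1 0 -1; 0 1 -2; 0 0 1]
T2·T1 = [8/17 15/17 -38/17; -15/17 8/17 -1/17; 0 0 1]
T3·…·T1 = [8/17 15/17 -38/17; 15/17 -8/17 1/17; 0 0 1]
T4·…·T1 = [304/425 -297/425 58/85; -297/425 -304/425 181/85; 0 0 1]
T5·…·T1 = [-304/425 297/425 -58/85; -297/425 -304/425 181/85; 0 0 1]

T = [-304/425 297/425 -58/85; -297/425 -304/425 181/85; 0 0 1]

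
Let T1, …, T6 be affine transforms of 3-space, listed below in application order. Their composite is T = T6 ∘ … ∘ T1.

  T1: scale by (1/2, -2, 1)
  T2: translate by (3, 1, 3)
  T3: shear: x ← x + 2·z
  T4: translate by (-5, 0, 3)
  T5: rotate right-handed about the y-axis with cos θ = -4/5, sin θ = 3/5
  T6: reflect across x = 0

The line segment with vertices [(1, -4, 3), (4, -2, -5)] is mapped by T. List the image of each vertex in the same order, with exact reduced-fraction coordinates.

T1 scale by (1/2, -2, 1): (1, -4, 3) → (1/2, 8, 3); (4, -2, -5) → (2, 4, -5)
T2 translate by (3, 1, 3): (1/2, 8, 3) → (7/2, 9, 6); (2, 4, -5) → (5, 5, -2)
T3 shear: x ← x + 2·z: (7/2, 9, 6) → (31/2, 9, 6); (5, 5, -2) → (1, 5, -2)
T4 translate by (-5, 0, 3): (31/2, 9, 6) → (21/2, 9, 9); (1, 5, -2) → (-4, 5, 1)
T5 rotate right-handed about the y-axis with cos θ = -4/5, sin θ = 3/5: (21/2, 9, 9) → (-3, 9, -27/2); (-4, 5, 1) → (19/5, 5, 8/5)
T6 reflect across x = 0: (-3, 9, -27/2) → (3, 9, -27/2); (19/5, 5, 8/5) → (-19/5, 5, 8/5)

image vertices: (3, 9, -27/2), (-19/5, 5, 8/5)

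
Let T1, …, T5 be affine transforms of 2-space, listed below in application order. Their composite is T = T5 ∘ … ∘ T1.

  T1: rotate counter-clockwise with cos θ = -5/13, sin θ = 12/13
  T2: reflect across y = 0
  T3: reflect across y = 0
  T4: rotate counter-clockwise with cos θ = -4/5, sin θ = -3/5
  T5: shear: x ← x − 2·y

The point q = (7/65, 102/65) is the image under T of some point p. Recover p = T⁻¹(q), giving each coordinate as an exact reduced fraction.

p = (2, 3)

T1 = [-5/13 -12/13 0; 12/13 -5/13 0; 0 0 1]
T2·T1 = [-5/13 -12/13 0; -12/13 5/13 0; 0 0 1]
T3·…·T1 = [-5/13 -12/13 0; 12/13 -5/13 0; 0 0 1]
T4·…·T1 = [56/65 33/65 0; -33/65 56/65 0; 0 0 1]
T5·…·T1 = [122/65 -79/65 0; -33/65 56/65 0; 0 0 1]
det M = 1; M⁻¹ = [56/65 79/65 0; 33/65 122/65 0; 0 0 1]
M⁻¹ · (7/65, 102/65)ᵀ = (2, 3)ᵀ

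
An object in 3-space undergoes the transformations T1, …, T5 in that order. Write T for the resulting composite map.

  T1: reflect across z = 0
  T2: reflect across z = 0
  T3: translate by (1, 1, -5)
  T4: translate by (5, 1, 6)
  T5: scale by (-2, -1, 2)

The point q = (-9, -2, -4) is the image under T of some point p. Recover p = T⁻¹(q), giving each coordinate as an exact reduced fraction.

T1 = [1 0 0 0; 0 1 0 0; 0 0 -1 0; 0 0 0 1]
T2·T1 = [1 0 0 0; 0 1 0 0; 0 0 1 0; 0 0 0 1]
T3·…·T1 = [1 0 0 1; 0 1 0 1; 0 0 1 -5; 0 0 0 1]
T4·…·T1 = [1 0 0 6; 0 1 0 2; 0 0 1 1; 0 0 0 1]
T5·…·T1 = [-2 0 0 -12; 0 -1 0 -2; 0 0 2 2; 0 0 0 1]
det M = 4; M⁻¹ = [-1/2 0 0 -6; 0 -1 0 -2; 0 0 1/2 -1; 0 0 0 1]
M⁻¹ · (-9, -2, -4)ᵀ = (-3/2, 0, -3)ᵀ

p = (-3/2, 0, -3)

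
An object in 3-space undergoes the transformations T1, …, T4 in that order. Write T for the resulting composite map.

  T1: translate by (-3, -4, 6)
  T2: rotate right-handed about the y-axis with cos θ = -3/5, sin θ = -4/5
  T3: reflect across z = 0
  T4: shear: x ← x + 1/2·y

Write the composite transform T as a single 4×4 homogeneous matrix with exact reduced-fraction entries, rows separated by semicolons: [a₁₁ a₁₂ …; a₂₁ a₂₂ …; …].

T = [-3/5 1/2 -4/5 -5; 0 1 0 -4; -4/5 0 3/5 6; 0 0 0 1]

T1 = [1 0 0 -3; 0 1 0 -4; 0 0 1 6; 0 0 0 1]
T2·T1 = [-3/5 0 -4/5 -3; 0 1 0 -4; 4/5 0 -3/5 -6; 0 0 0 1]
T3·…·T1 = [-3/5 0 -4/5 -3; 0 1 0 -4; -4/5 0 3/5 6; 0 0 0 1]
T4·…·T1 = [-3/5 1/2 -4/5 -5; 0 1 0 -4; -4/5 0 3/5 6; 0 0 0 1]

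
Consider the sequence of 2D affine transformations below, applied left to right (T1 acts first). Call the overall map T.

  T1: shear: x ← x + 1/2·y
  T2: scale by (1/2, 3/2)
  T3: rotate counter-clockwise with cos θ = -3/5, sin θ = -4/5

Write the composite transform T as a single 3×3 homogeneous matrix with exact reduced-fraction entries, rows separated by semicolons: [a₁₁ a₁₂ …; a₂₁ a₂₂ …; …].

T1 = [1 1/2 0; 0 1 0; 0 0 1]
T2·T1 = [1/2 1/4 0; 0 3/2 0; 0 0 1]
T3·…·T1 = [-3/10 21/20 0; -2/5 -11/10 0; 0 0 1]

T = [-3/10 21/20 0; -2/5 -11/10 0; 0 0 1]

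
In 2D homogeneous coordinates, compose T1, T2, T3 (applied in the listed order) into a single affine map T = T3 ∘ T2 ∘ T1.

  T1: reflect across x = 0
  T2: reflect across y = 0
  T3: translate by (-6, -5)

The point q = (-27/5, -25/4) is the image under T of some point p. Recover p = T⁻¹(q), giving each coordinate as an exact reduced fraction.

T1 = [-1 0 0; 0 1 0; 0 0 1]
T2·T1 = [-1 0 0; 0 -1 0; 0 0 1]
T3·…·T1 = [-1 0 -6; 0 -1 -5; 0 0 1]
det M = 1; M⁻¹ = [-1 0 -6; 0 -1 -5; 0 0 1]
M⁻¹ · (-27/5, -25/4)ᵀ = (-3/5, 5/4)ᵀ

p = (-3/5, 5/4)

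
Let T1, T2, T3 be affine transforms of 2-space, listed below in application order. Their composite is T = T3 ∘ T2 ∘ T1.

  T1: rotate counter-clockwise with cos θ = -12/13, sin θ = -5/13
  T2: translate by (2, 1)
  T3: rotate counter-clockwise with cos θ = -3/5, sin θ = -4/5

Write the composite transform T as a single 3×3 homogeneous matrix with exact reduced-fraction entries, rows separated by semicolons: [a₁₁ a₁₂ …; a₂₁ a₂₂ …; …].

T1 = [-12/13 5/13 0; -5/13 -12/13 0; 0 0 1]
T2·T1 = [-12/13 5/13 2; -5/13 -12/13 1; 0 0 1]
T3·…·T1 = [16/65 -63/65 -2/5; 63/65 16/65 -11/5; 0 0 1]

T = [16/65 -63/65 -2/5; 63/65 16/65 -11/5; 0 0 1]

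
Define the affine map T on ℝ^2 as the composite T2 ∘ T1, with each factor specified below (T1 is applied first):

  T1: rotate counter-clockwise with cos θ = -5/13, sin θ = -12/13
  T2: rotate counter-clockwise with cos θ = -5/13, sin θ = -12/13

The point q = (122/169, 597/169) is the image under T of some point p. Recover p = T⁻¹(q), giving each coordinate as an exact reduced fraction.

T1 = [-5/13 12/13 0; -12/13 -5/13 0; 0 0 1]
T2·T1 = [-119/169 -120/169 0; 120/169 -119/169 0; 0 0 1]
det M = 1; M⁻¹ = [-119/169 120/169 0; -120/169 -119/169 0; 0 0 1]
M⁻¹ · (122/169, 597/169)ᵀ = (2, -3)ᵀ

p = (2, -3)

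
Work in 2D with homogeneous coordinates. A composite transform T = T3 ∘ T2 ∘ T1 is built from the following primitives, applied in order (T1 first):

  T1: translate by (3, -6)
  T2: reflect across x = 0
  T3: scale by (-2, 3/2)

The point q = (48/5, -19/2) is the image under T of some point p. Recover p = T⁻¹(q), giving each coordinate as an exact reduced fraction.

p = (9/5, -1/3)

T1 = [1 0 3; 0 1 -6; 0 0 1]
T2·T1 = [-1 0 -3; 0 1 -6; 0 0 1]
T3·…·T1 = [2 0 6; 0 3/2 -9; 0 0 1]
det M = 3; M⁻¹ = [1/2 0 -3; 0 2/3 6; 0 0 1]
M⁻¹ · (48/5, -19/2)ᵀ = (9/5, -1/3)ᵀ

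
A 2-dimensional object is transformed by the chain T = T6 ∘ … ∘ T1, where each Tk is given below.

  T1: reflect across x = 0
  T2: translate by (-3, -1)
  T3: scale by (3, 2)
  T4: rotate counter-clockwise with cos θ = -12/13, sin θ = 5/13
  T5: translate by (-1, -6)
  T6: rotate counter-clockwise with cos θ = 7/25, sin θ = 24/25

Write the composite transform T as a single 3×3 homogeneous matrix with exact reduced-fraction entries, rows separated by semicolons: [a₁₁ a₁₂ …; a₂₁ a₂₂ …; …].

T1 = [-1 0 0; 0 1 0; 0 0 1]
T2·T1 = [-1 0 -3; 0 1 -1; 0 0 1]
T3·…·T1 = [-3 0 -9; 0 2 -2; 0 0 1]
T4·…·T1 = [36/13 -10/13 118/13; -15/13 -24/13 -21/13; 0 0 1]
T5·…·T1 = [36/13 -10/13 105/13; -15/13 -24/13 -99/13; 0 0 1]
T6·…·T1 = [612/325 506/325 3111/325; 759/325 -408/325 1827/325; 0 0 1]

T = [612/325 506/325 3111/325; 759/325 -408/325 1827/325; 0 0 1]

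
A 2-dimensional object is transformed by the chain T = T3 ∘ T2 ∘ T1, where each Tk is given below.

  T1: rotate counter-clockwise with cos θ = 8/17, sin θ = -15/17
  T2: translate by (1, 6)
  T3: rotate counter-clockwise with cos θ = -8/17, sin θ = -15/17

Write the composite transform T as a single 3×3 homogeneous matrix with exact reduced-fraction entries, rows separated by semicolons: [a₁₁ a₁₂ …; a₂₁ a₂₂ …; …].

T = [-1 0 82/17; 0 -1 -63/17; 0 0 1]

T1 = [8/17 15/17 0; -15/17 8/17 0; 0 0 1]
T2·T1 = [8/17 15/17 1; -15/17 8/17 6; 0 0 1]
T3·…·T1 = [-1 0 82/17; 0 -1 -63/17; 0 0 1]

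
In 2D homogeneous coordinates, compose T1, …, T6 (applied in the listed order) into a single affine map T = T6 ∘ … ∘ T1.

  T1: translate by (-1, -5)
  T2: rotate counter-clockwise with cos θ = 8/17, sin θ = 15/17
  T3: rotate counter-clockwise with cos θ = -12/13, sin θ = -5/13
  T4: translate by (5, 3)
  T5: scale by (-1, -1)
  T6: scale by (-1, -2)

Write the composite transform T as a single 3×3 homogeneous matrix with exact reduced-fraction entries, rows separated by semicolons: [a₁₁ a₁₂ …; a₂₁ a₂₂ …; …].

T1 = [1 0 -1; 0 1 -5; 0 0 1]
T2·T1 = [8/17 -15/17 67/17; 15/17 8/17 -55/17; 0 0 1]
T3·…·T1 = [-21/221 220/221 -83/17; -220/221 -21/221 25/17; 0 0 1]
T4·…·T1 = [-21/221 220/221 2/17; -220/221 -21/221 76/17; 0 0 1]
T5·…·T1 = [21/221 -220/221 -2/17; 220/221 21/221 -76/17; 0 0 1]
T6·…·T1 = [-21/221 220/221 2/17; -440/221 -42/221 152/17; 0 0 1]

T = [-21/221 220/221 2/17; -440/221 -42/221 152/17; 0 0 1]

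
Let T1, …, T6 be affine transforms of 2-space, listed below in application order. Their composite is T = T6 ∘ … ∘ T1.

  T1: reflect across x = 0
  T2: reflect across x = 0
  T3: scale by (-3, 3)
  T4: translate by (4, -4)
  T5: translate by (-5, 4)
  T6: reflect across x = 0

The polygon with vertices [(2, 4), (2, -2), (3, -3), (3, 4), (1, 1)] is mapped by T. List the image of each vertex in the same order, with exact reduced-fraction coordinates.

image vertices: (7, 12), (7, -6), (10, -9), (10, 12), (4, 3)

T1 reflect across x = 0: (2, 4) → (-2, 4); (2, -2) → (-2, -2); (3, -3) → (-3, -3); (3, 4) → (-3, 4); (1, 1) → (-1, 1)
T2 reflect across x = 0: (-2, 4) → (2, 4); (-2, -2) → (2, -2); (-3, -3) → (3, -3); (-3, 4) → (3, 4); (-1, 1) → (1, 1)
T3 scale by (-3, 3): (2, 4) → (-6, 12); (2, -2) → (-6, -6); (3, -3) → (-9, -9); (3, 4) → (-9, 12); (1, 1) → (-3, 3)
T4 translate by (4, -4): (-6, 12) → (-2, 8); (-6, -6) → (-2, -10); (-9, -9) → (-5, -13); (-9, 12) → (-5, 8); (-3, 3) → (1, -1)
T5 translate by (-5, 4): (-2, 8) → (-7, 12); (-2, -10) → (-7, -6); (-5, -13) → (-10, -9); (-5, 8) → (-10, 12); (1, -1) → (-4, 3)
T6 reflect across x = 0: (-7, 12) → (7, 12); (-7, -6) → (7, -6); (-10, -9) → (10, -9); (-10, 12) → (10, 12); (-4, 3) → (4, 3)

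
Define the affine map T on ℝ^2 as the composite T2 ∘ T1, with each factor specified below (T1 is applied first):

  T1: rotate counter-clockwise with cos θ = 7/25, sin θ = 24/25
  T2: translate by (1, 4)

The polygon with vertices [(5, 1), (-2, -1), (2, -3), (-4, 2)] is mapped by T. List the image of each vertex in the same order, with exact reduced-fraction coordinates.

image vertices: (36/25, 227/25), (7/5, 9/5), (111/25, 127/25), (-51/25, 18/25)

T1 rotate counter-clockwise with cos θ = 7/25, sin θ = 24/25: (5, 1) → (11/25, 127/25); (-2, -1) → (2/5, -11/5); (2, -3) → (86/25, 27/25); (-4, 2) → (-76/25, -82/25)
T2 translate by (1, 4): (11/25, 127/25) → (36/25, 227/25); (2/5, -11/5) → (7/5, 9/5); (86/25, 27/25) → (111/25, 127/25); (-76/25, -82/25) → (-51/25, 18/25)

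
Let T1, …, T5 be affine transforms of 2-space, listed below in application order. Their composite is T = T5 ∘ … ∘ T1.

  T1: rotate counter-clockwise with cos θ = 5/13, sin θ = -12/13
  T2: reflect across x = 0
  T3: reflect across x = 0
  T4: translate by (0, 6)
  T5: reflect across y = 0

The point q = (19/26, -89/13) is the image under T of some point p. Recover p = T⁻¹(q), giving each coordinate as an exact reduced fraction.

T1 = [5/13 12/13 0; -12/13 5/13 0; 0 0 1]
T2·T1 = [-5/13 -12/13 0; -12/13 5/13 0; 0 0 1]
T3·…·T1 = [5/13 12/13 0; -12/13 5/13 0; 0 0 1]
T4·…·T1 = [5/13 12/13 0; -12/13 5/13 6; 0 0 1]
T5·…·T1 = [5/13 12/13 0; 12/13 -5/13 -6; 0 0 1]
det M = -1; M⁻¹ = [5/13 12/13 72/13; 12/13 -5/13 -30/13; 0 0 1]
M⁻¹ · (19/26, -89/13)ᵀ = (-1/2, 1)ᵀ

p = (-1/2, 1)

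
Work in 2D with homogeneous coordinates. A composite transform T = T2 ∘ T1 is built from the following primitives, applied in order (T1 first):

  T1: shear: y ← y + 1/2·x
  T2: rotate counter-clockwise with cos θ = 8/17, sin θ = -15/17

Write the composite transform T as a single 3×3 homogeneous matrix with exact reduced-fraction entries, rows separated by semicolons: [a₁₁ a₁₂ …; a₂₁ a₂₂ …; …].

T1 = [1 0 0; 1/2 1 0; 0 0 1]
T2·T1 = [31/34 15/17 0; -11/17 8/17 0; 0 0 1]

T = [31/34 15/17 0; -11/17 8/17 0; 0 0 1]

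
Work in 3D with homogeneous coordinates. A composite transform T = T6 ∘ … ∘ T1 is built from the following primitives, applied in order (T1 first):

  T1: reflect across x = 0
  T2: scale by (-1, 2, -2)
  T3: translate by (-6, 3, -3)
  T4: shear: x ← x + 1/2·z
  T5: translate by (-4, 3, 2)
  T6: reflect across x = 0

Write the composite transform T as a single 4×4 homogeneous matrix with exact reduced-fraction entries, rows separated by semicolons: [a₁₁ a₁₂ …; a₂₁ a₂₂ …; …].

T1 = [-1 0 0 0; 0 1 0 0; 0 0 1 0; 0 0 0 1]
T2·T1 = [1 0 0 0; 0 2 0 0; 0 0 -2 0; 0 0 0 1]
T3·…·T1 = [1 0 0 -6; 0 2 0 3; 0 0 -2 -3; 0 0 0 1]
T4·…·T1 = [1 0 -1 -15/2; 0 2 0 3; 0 0 -2 -3; 0 0 0 1]
T5·…·T1 = [1 0 -1 -23/2; 0 2 0 6; 0 0 -2 -1; 0 0 0 1]
T6·…·T1 = [-1 0 1 23/2; 0 2 0 6; 0 0 -2 -1; 0 0 0 1]

T = [-1 0 1 23/2; 0 2 0 6; 0 0 -2 -1; 0 0 0 1]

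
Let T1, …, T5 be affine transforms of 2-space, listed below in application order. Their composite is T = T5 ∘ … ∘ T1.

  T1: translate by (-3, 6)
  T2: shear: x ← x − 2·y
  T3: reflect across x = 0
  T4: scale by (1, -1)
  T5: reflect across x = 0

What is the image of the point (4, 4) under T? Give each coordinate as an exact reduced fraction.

T(p) = (-19, -10)

T1 translate by (-3, 6): (4, 4) → (1, 10)
T2 shear: x ← x − 2·y: (1, 10) → (-19, 10)
T3 reflect across x = 0: (-19, 10) → (19, 10)
T4 scale by (1, -1): (19, 10) → (19, -10)
T5 reflect across x = 0: (19, -10) → (-19, -10)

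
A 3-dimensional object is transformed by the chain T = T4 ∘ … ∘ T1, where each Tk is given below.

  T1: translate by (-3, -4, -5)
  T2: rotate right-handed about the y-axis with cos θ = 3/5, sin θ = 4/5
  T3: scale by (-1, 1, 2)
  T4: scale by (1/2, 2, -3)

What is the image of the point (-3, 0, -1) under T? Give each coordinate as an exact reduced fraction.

T(p) = (21/5, -8, -36/5)

T1 translate by (-3, -4, -5): (-3, 0, -1) → (-6, -4, -6)
T2 rotate right-handed about the y-axis with cos θ = 3/5, sin θ = 4/5: (-6, -4, -6) → (-42/5, -4, 6/5)
T3 scale by (-1, 1, 2): (-42/5, -4, 6/5) → (42/5, -4, 12/5)
T4 scale by (1/2, 2, -3): (42/5, -4, 12/5) → (21/5, -8, -36/5)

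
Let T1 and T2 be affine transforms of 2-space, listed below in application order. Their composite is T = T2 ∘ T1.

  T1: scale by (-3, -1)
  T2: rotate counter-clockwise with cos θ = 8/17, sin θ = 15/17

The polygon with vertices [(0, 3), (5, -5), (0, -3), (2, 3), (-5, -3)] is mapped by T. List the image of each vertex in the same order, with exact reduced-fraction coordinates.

image vertices: (45/17, -24/17), (-195/17, -185/17), (-45/17, 24/17), (-3/17, -114/17), (75/17, 249/17)

T1 scale by (-3, -1): (0, 3) → (0, -3); (5, -5) → (-15, 5); (0, -3) → (0, 3); (2, 3) → (-6, -3); (-5, -3) → (15, 3)
T2 rotate counter-clockwise with cos θ = 8/17, sin θ = 15/17: (0, -3) → (45/17, -24/17); (-15, 5) → (-195/17, -185/17); (0, 3) → (-45/17, 24/17); (-6, -3) → (-3/17, -114/17); (15, 3) → (75/17, 249/17)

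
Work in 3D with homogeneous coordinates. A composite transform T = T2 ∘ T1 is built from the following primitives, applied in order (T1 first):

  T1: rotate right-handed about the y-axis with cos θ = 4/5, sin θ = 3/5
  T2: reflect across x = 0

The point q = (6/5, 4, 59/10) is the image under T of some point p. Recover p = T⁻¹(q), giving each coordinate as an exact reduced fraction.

T1 = [4/5 0 3/5 0; 0 1 0 0; -3/5 0 4/5 0; 0 0 0 1]
T2·T1 = [-4/5 0 -3/5 0; 0 1 0 0; -3/5 0 4/5 0; 0 0 0 1]
det M = -1; M⁻¹ = [-4/5 0 -3/5 0; 0 1 0 0; -3/5 0 4/5 0; 0 0 0 1]
M⁻¹ · (6/5, 4, 59/10)ᵀ = (-9/2, 4, 4)ᵀ

p = (-9/2, 4, 4)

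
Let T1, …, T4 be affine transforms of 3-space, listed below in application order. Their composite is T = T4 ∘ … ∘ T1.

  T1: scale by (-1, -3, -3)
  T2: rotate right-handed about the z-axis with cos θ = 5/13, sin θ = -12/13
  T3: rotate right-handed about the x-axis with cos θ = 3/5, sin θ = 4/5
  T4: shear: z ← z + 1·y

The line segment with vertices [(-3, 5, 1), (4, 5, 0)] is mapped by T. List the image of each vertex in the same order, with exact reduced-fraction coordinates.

image vertices: (-165/13, -177/65, -738/65), (-200/13, -81/65, -189/65)

T1 scale by (-1, -3, -3): (-3, 5, 1) → (3, -15, -3); (4, 5, 0) → (-4, -15, 0)
T2 rotate right-handed about the z-axis with cos θ = 5/13, sin θ = -12/13: (3, -15, -3) → (-165/13, -111/13, -3); (-4, -15, 0) → (-200/13, -27/13, 0)
T3 rotate right-handed about the x-axis with cos θ = 3/5, sin θ = 4/5: (-165/13, -111/13, -3) → (-165/13, -177/65, -561/65); (-200/13, -27/13, 0) → (-200/13, -81/65, -108/65)
T4 shear: z ← z + 1·y: (-165/13, -177/65, -561/65) → (-165/13, -177/65, -738/65); (-200/13, -81/65, -108/65) → (-200/13, -81/65, -189/65)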